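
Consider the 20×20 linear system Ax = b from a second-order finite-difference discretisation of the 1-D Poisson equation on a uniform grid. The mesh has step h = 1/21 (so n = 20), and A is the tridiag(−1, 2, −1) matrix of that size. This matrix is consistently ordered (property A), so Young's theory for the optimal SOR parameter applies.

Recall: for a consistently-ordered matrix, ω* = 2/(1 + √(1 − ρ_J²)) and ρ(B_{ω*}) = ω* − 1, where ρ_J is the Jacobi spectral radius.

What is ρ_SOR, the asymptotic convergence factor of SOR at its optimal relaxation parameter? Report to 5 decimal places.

ρ_SOR = 0.74058

½·tridiag(1,0,1) at n=20: λ_k = cos(kπ/21); max |λ| at k=1 ⇒ ρ_J = cos(π/21) ≈ 0.98883.
√(1−ρ_J²) = |sin(π/21)| = 0.149042
Then 2/(1+√(1−ρ_J²)) = 2/(1+0.149042); ω* = 2/1.149042 = 1.74058.
ρ_SOR = ω* − 1 = 1.74058 − 1 = 0.74058.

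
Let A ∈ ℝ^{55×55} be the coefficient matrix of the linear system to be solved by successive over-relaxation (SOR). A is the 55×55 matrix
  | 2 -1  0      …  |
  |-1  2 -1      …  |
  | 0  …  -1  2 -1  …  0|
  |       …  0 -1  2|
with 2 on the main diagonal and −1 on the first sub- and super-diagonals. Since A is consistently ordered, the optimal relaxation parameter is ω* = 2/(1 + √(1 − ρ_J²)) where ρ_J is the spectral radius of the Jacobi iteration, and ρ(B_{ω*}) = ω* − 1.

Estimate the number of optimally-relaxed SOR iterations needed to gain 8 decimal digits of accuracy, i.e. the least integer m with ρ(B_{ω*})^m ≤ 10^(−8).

m = 165

ρ_J = max_k |cos(kπ/56)| = cos(π/56) = 0.9984268
root = sin(π/56) = 0.0560704  (since 1−cos² = sin²).
ω* = 2 / (1 + 0.0560704) = 2 / 1.0560704 ≈ 1.8938131.
[ρ_SOR] ω* − 1 = 0.8938131.
ρ_SOR^m ≤ 10^(−8) ⇔ m ≥ 8·ln10/(−ln 0.8938131) = 18.4207/0.112259 = 164.091; m = ⌈164.091⌉ = 165.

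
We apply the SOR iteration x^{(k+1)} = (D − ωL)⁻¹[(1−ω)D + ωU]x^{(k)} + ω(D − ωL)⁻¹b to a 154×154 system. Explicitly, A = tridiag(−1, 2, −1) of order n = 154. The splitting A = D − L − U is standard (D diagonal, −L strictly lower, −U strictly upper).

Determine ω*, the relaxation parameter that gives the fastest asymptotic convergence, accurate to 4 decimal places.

ω* = 1.9603

With n=154, ρ(Jacobi) = cos(π/155) = 0.9998.
√(1−ρ_J²) simplifies to sin(π/155) = 0.02027.
ω* = 2/(1 + 0.02027) = 2/1.02027 = 1.9603.
ρ_SOR = ω* − 1 ≈ 0.9603.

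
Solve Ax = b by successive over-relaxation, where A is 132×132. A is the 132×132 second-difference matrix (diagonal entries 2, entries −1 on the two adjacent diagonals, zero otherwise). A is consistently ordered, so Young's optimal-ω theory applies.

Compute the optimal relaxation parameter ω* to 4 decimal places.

ω* = 1.9539

ρ_J = max_k |cos(kπ/133)| = cos(π/133) = 0.9997
1 − cos²(π/133) = sin²(π/133) ⇒ √(1−ρ_J²) = sin(π/133) = 0.02362.
ω* = 2/(1+0.02362) = 1.9539
ρ(B_{ω*}) = ω*−1 = 0.9539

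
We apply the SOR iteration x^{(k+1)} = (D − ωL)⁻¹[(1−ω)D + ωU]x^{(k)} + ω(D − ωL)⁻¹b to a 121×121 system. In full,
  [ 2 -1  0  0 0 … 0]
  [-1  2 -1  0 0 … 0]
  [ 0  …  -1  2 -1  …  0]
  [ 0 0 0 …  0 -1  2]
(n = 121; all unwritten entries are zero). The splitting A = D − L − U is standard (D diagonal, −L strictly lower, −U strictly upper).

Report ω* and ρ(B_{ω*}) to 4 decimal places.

B_J for the 121×121 system has eigenvalues cos(kπ/122); ρ_J = cos(π/122) = 0.9997.
1 − cos²(π/122) = sin²(π/122) ⇒ √(1−ρ_J²) = sin(π/122) = 0.02575.
ω* = 2/(1 + 0.02575) = 2/1.02575 = 1.9498.
and ρ(B_{ω*}) = 1.9498 − 1 = 0.9498.

ω* = 1.9498, ρ_SOR = 0.9498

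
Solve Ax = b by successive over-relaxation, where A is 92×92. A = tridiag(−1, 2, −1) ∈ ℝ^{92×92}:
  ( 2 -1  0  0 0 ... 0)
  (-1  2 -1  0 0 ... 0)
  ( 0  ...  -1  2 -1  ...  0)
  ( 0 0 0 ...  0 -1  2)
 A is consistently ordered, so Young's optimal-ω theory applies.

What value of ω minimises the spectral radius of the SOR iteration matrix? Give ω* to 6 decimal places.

ω* = 1.934659

With n=92, ρ(Jacobi) = cos(π/93) = 0.999429.
√(1−ρ_J²) = |sin(π/93)| = 0.0337741
Young: ω* = 2/(1+√(1−ρ_J²)) = 2/(1+0.0337741) = 2/1.0337741 = 1.934659.
At ω = 1.934659 every |λ(B_ω)| = ω−1, so ρ_SOR = 0.934659.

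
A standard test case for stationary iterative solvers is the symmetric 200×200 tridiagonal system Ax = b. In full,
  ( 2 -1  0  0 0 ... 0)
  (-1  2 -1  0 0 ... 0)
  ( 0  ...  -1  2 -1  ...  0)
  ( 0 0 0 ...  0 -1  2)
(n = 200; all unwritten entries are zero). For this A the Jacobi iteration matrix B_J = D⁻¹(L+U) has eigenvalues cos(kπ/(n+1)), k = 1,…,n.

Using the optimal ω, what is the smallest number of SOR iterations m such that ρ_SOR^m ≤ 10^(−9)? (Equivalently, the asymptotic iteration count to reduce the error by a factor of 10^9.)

ρ_J = max_k |cos(kπ/201)| = cos(π/201) = 0.9998779
root = sin(π/201) = 0.0156292  (since 1−cos² = sin²).
Then 2/(1+√(1−ρ_J²)) = 2/(1+0.0156292); ω* = 2/1.0156292 = 1.9692226.
and ρ(B_{ω*}) = 1.9692226 − 1 = 0.9692226.
ρ_SOR^m ≤ 10^(−9) ⇔ m ≥ 9·ln10/(−ln 0.9692226) = 20.7233/0.031261 = 662.912; m = ⌈662.912⌉ = 663.

m = 663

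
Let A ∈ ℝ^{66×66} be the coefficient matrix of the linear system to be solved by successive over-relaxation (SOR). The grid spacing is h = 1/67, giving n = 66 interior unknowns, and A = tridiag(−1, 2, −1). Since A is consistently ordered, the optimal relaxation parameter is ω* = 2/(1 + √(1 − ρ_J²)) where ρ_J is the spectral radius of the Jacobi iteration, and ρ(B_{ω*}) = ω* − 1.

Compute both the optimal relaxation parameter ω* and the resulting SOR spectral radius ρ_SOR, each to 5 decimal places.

With n=66, ρ(Jacobi) = cos(π/67) = 0.99890.
√(1−ρ_J²) simplifies to sin(π/67) = 0.046872.
[ω*] 2 ÷ (1 + 0.046872) = 2 ÷ 1.046872 = 1.91045.
ρ_SOR = ω* − 1 ≈ 0.91045.

ω* = 1.91045, ρ_SOR = 0.91045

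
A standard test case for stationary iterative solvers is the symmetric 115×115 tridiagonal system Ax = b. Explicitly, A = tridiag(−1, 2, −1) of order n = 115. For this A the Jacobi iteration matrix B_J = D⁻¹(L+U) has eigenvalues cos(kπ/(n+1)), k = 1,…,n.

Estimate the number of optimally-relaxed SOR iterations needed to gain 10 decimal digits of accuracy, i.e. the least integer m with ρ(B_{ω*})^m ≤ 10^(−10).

B_J for the 115×115 system has eigenvalues cos(kπ/116); ρ_J = cos(π/116) = 0.9996333.
√(1 − cos²(π/116)) = sin(π/116) ≈ 0.0270794.
Then 2/(1+√(1−ρ_J²)) = 2/(1+0.0270794); ω* = 2/1.0270794 = 1.9472691.
Hence ρ(B_{ω*}) = 1.9472691 − 1 = 0.9472691.
10·ln10 = 23.0259; −ln(0.9472691) = 0.0541721; m = ⌈23.0259/0.0541721⌉ = ⌈425.051⌉ = 426.

m = 426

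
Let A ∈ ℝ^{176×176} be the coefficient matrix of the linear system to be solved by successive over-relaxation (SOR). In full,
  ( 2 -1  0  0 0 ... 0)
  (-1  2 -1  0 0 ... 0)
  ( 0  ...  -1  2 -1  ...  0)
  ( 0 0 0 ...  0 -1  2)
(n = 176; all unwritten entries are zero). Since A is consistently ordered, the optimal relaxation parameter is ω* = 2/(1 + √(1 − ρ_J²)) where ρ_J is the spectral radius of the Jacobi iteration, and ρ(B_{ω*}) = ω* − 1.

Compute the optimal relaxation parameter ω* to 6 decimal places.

ω* = 1.965123

[ρ_J] n=176: ρ(B_J) = cos(π/(n+1)) = cos(π/177) = 0.999842.
1 − cos²(π/177) = sin²(π/177) ⇒ √(1−ρ_J²) = sin(π/177) = 0.0177482.
ω* = 2/(1 + 0.0177482) = 2/1.0177482 = 1.965123.
ρ_SOR = ω* − 1 = 1.965123 − 1 = 0.965123.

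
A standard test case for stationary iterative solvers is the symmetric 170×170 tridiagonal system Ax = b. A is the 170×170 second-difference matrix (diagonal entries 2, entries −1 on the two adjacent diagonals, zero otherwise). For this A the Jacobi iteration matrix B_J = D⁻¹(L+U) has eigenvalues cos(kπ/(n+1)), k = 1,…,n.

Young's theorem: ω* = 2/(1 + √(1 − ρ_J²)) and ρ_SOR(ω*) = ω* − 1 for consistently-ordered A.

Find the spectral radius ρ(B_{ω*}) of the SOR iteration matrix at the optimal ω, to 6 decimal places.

ρ_SOR = 0.963921

[ρ_J] n=170: ρ(B_J) = cos(π/(n+1)) = cos(π/171) = 0.999831.
√(1−ρ_J²) = |sin(π/171)| = 0.0183709
ω* = 2/(1 + 0.0183709) = 2/1.0183709 = 1.963921.
At ω = 1.963921 every |λ(B_ω)| = ω−1, so ρ_SOR = 0.963921.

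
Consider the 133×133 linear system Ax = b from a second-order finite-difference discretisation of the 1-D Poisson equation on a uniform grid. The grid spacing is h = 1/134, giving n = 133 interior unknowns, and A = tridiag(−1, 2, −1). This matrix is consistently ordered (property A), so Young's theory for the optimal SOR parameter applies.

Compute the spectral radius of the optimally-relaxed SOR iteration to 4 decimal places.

ρ_SOR = 0.9542

ρ_J = max_k |cos(kπ/134)| = cos(π/134) = 0.9997
√(1 − cos²(π/134)) = sin(π/134) ≈ 0.02344.
Young: ω* = 2/(1+√(1−ρ_J²)) = 2/(1+0.02344) = 2/1.02344 = 1.9542.
[ρ_SOR] ω* − 1 = 0.9542.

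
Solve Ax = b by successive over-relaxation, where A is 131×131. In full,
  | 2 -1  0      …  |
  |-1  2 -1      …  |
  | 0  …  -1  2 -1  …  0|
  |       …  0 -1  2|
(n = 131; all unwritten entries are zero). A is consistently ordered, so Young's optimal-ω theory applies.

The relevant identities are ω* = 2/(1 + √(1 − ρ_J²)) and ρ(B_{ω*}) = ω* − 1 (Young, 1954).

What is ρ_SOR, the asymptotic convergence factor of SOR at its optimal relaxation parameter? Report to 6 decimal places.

[ρ_J] n=131: ρ(B_J) = cos(π/(n+1)) = cos(π/132) = 0.999717.
1 − cos²(π/132) = sin²(π/132) ⇒ √(1−ρ_J²) = sin(π/132) = 0.0237977.
ω* = 2/(1 + 0.0237977) = 2/1.0237977 = 1.953511.
ρ(B_{ω*}) = ω*−1 = 0.953511

ρ_SOR = 0.953511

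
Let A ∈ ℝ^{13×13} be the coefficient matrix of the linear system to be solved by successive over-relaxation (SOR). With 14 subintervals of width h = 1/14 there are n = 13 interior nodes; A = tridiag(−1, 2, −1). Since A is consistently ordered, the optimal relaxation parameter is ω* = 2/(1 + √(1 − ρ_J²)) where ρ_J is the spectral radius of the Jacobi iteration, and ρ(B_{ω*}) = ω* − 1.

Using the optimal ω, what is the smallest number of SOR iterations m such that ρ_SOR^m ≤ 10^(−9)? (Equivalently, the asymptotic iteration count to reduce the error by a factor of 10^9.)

[ρ_J] n=13: ρ(B_J) = cos(π/(n+1)) = cos(π/14) = 0.9749279.
1 − cos²(π/14) = sin²(π/14) ⇒ √(1−ρ_J²) = sin(π/14) = 0.2225209.
Then 2/(1+√(1−ρ_J²)) = 2/(1+0.2225209); ω* = 2/1.2225209 = 1.6359639.
ρ_SOR = ω* − 1 = 1.6359639 − 1 = 0.6359639.
m ≥ 9·ln10 / (−ln 0.6359639) = 45.786; smallest integer m = 46.

m = 46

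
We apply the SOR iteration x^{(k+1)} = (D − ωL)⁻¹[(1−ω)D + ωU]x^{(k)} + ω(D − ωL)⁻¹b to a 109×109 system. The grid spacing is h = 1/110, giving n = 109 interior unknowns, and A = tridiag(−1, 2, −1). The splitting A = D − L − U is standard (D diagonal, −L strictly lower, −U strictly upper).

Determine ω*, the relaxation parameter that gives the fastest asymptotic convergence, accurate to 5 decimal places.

With n=109, ρ(Jacobi) = cos(π/110) = 0.99959.
√(1−ρ_J²) = |sin(π/110)| = 0.028556
[ω*] 2 ÷ (1 + 0.028556) = 2 ÷ 1.028556 = 1.94447.
ρ(B_{ω*}) = ω*−1 = 0.94447

ω* = 1.94447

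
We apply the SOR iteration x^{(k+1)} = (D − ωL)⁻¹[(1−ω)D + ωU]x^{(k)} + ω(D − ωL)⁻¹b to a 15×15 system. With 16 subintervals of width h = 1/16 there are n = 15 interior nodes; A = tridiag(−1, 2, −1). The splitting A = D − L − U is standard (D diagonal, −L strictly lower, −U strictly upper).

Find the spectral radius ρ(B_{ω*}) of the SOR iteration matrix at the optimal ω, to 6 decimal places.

spectrum of D⁻¹(L+U) = {cos(kπ/16) : 1≤k≤15}; ρ_J = cos(π/16) = 0.980785.
√(1 − cos²(π/16)) = sin(π/16) ≈ 0.1950903.
Then 2/(1+√(1−ρ_J²)) = 2/(1+0.1950903); ω* = 2/1.1950903 = 1.673514.
At ω = 1.673514 every |λ(B_ω)| = ω−1, so ρ_SOR = 0.673514.

ρ_SOR = 0.673514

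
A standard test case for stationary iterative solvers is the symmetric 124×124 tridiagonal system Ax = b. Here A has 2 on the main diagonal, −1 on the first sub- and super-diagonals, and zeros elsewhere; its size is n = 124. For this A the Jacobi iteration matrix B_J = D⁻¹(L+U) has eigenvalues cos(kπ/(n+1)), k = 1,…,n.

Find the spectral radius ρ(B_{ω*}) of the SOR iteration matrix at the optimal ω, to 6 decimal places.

spectrum of D⁻¹(L+U) = {cos(kπ/125) : 1≤k≤124}; ρ_J = cos(π/125) = 0.999684.
√(1 − cos²(π/125)) = sin(π/125) ≈ 0.0251301.
Young: ω* = 2/(1+√(1−ρ_J²)) = 2/(1+0.0251301) = 2/1.0251301 = 1.950972.
At ω = 1.950972 every |λ(B_ω)| = ω−1, so ρ_SOR = 0.950972.

ρ_SOR = 0.950972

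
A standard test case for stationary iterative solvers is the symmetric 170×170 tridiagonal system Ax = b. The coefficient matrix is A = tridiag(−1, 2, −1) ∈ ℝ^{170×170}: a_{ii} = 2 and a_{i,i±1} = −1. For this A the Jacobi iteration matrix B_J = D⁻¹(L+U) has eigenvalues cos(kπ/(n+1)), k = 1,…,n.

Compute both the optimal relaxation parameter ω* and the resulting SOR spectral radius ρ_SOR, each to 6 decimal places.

ω* = 1.963921, ρ_SOR = 0.963921

[ρ_J] n=170: ρ(B_J) = cos(π/(n+1)) = cos(π/171) = 0.999831.
root = sin(π/171) = 0.0183709  (since 1−cos² = sin²).
[ω*] 2 ÷ (1 + 0.0183709) = 2 ÷ 1.0183709 = 1.963921.
ρ_SOR = ω* − 1 ≈ 0.963921.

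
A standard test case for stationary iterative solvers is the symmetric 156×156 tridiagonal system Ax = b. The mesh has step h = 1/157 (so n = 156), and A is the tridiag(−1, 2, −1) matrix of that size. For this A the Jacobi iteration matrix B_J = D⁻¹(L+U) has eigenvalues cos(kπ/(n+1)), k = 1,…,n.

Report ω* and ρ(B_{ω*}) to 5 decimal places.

½·tridiag(1,0,1) at n=156: λ_k = cos(kπ/157); max |λ| at k=1 ⇒ ρ_J = cos(π/157) ≈ 0.99980.
√(1 − cos²(π/157)) = sin(π/157) ≈ 0.020009.
So ω* = 2/1.020009 = 1.96077 (Young).
and ρ(B_{ω*}) = 1.96077 − 1 = 0.96077.

ω* = 1.96077, ρ_SOR = 0.96077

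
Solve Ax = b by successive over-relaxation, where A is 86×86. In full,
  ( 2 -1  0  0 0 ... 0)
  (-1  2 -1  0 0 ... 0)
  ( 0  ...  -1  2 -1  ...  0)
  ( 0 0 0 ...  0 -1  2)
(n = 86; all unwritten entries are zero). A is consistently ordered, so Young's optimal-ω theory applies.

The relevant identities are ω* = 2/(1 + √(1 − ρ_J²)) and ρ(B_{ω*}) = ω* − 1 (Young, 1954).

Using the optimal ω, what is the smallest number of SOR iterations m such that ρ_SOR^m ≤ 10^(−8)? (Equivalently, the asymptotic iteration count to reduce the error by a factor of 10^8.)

m = 256

n=86: λ(B_J) = 1 − λ(A)/2 = cos(kπ/87); k=1 gives ρ_J = 0.9993481.
√(1−ρ_J²) = |sin(π/87)| = 0.0361024
ω* = 2/(1 + 0.0361024) = 2/1.0361024 = 1.9303111.
ρ(B_{ω*}) = ω*−1 = 0.9303111
ρ_SOR^m ≤ 10^(−8) ⇔ m ≥ 8·ln10/(−ln 0.9303111) = 18.4207/0.0722362 = 255.006; m = ⌈255.006⌉ = 256.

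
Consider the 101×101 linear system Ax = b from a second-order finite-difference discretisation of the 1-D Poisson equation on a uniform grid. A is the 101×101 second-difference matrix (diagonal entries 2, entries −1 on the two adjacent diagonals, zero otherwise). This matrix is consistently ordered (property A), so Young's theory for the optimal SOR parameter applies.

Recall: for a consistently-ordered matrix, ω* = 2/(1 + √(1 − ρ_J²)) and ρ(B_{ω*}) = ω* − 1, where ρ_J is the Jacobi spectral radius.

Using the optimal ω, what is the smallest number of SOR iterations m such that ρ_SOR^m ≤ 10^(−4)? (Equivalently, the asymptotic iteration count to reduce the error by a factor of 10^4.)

m = 150

B_J for the 101×101 system has eigenvalues cos(kπ/102); ρ_J = cos(π/102) = 0.9995257.
1 − cos²(π/102) = sin²(π/102) ⇒ √(1−ρ_J²) = sin(π/102) = 0.0307951.
ω* = 2/(1+0.0307951) = 1.9402498
[ρ_SOR] ω* − 1 = 0.9402498.
m ≥ 4·ln10 / (−ln 0.9402498) = 149.495; smallest integer m = 150.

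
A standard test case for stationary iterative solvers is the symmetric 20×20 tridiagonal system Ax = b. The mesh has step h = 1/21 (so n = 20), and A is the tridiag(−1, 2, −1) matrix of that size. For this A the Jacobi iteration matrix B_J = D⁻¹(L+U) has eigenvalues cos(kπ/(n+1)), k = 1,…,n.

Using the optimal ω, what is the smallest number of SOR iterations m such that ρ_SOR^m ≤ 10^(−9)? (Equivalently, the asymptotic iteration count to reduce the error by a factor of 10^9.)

With n=20, ρ(Jacobi) = cos(π/21) = 0.9888308.
√(1−ρ_J²) simplifies to sin(π/21) = 0.1490423.
ω* = 2/(1+0.1490423) = 1.7405800
[ρ_SOR] ω* − 1 = 0.7405800.
ρ_SOR^m ≤ 10^(−9) ⇔ m ≥ 9·ln10/(−ln 0.7405800) = 20.7233/0.300322 = 69.004; m = ⌈69.004⌉ = 70.

m = 70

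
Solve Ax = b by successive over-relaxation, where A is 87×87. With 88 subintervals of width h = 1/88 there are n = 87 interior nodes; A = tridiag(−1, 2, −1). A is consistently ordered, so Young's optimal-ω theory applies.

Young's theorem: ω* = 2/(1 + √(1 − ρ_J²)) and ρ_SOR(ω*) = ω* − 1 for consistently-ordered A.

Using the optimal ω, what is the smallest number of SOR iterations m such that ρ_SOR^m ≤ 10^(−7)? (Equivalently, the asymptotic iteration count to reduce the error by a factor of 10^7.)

m = 226

½·tridiag(1,0,1) at n=87: λ_k = cos(kπ/88); max |λ| at k=1 ⇒ ρ_J = cos(π/88) ≈ 0.9993628.
root = sin(π/88) = 0.0356923  (since 1−cos² = sin²).
Then 2/(1+√(1−ρ_J²)) = 2/(1+0.0356923); ω* = 2/1.0356923 = 1.9310755.
At ω = 1.9310755 every |λ(B_ω)| = ω−1, so ρ_SOR = 0.9310755.
For 7 digits: m = 7·ln10 / (−ln 0.9310755) = 16.1181/0.0714149 = 225.697; round up → m = 226.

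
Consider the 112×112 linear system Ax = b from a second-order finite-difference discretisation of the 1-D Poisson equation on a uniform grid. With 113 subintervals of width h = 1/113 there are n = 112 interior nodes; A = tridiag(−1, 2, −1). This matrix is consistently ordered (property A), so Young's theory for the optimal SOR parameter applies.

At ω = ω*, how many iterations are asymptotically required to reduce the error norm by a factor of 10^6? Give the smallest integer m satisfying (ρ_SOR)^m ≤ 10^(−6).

spectrum of D⁻¹(L+U) = {cos(kπ/113) : 1≤k≤112}; ρ_J = cos(π/113) = 0.9996136.
√(1−ρ_J²) simplifies to sin(π/113) = 0.0277981.
So ω* = 2/1.0277981 = 1.9459075 (Young).
Hence ρ(B_{ω*}) = 1.9459075 − 1 = 0.9459075.
m ≥ 6·ln10 / (−ln 0.9459075) = 248.433; smallest integer m = 249.

m = 249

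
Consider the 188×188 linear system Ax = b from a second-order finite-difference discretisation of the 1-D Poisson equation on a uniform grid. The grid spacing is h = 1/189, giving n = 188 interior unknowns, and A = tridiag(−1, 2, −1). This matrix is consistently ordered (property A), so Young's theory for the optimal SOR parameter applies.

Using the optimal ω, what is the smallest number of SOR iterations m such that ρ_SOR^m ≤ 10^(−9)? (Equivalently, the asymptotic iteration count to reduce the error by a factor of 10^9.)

½·tridiag(1,0,1) at n=188: λ_k = cos(kπ/189); max |λ| at k=1 ⇒ ρ_J = cos(π/189) ≈ 0.9998619.
1 − cos²(π/189) = sin²(π/189) ⇒ √(1−ρ_J²) = sin(π/189) = 0.0166214.
ω* = 2/(1 + 0.0166214) = 2/1.0166214 = 1.9673007.
and ρ(B_{ω*}) = 1.9673007 − 1 = 0.9673007.
m ≥ 9·ln10 / (−ln 0.9673007) = 623.334; smallest integer m = 624.

m = 624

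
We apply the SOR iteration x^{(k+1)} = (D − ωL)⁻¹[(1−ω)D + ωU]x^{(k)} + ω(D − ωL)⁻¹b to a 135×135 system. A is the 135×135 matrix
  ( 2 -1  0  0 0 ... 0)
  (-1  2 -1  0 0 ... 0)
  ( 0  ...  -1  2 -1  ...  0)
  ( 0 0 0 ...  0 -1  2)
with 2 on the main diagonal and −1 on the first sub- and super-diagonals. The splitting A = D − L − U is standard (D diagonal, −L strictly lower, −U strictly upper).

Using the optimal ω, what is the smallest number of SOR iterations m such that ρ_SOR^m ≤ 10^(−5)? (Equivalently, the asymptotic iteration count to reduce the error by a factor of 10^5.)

m = 250

spectrum of D⁻¹(L+U) = {cos(kπ/136) : 1≤k≤135}; ρ_J = cos(π/136) = 0.9997332.
√(1−ρ_J²) = |sin(π/136)| = 0.0230979
Young: ω* = 2/(1+√(1−ρ_J²)) = 2/(1+0.0230979) = 2/1.0230979 = 1.9548471.
and ρ(B_{ω*}) = 1.9548471 − 1 = 0.9548471.
(0.9548471)^m ≤ 10^{−5}  ⇒  m·ln(0.9548471) ≤ −5·ln10  ⇒  m ≥ 249.175  ⇒  m = 250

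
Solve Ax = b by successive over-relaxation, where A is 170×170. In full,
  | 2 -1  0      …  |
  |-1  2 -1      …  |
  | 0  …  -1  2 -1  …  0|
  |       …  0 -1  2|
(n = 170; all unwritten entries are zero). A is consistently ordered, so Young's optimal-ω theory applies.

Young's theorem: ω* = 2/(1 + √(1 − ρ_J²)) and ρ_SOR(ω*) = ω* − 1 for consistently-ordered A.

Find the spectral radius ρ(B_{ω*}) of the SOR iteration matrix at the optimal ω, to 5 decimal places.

ρ_SOR = 0.96392

ρ_J = max_k |cos(kπ/171)| = cos(π/171) = 0.99983
√(1−ρ_J²) = |sin(π/171)| = 0.018371
Young: ω* = 2/(1+√(1−ρ_J²)) = 2/(1+0.018371) = 2/1.018371 = 1.96392.
and ρ(B_{ω*}) = 1.96392 − 1 = 0.96392.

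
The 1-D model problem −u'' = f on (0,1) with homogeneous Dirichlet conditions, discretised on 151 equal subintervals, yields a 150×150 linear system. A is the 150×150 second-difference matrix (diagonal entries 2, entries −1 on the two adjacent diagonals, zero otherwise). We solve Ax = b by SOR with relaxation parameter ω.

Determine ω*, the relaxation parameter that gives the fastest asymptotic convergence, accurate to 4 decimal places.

B_J for the 150×150 system has eigenvalues cos(kπ/151); ρ_J = cos(π/151) = 0.9998.
1 − cos²(π/151) = sin²(π/151) ⇒ √(1−ρ_J²) = sin(π/151) = 0.02080.
ω* = 2/(1+0.02080) = 1.9592
ρ(B_{ω*}) = ω*−1 = 0.9592

ω* = 1.9592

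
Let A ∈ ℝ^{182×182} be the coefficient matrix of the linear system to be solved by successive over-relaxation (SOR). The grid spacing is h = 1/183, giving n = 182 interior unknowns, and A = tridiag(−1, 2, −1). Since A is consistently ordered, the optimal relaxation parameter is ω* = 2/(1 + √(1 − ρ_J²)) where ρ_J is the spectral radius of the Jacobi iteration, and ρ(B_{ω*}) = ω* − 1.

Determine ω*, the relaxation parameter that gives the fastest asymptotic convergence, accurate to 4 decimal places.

With n=182, ρ(Jacobi) = cos(π/183) = 0.9999.
√(1−ρ_J²) simplifies to sin(π/183) = 0.01717.
Then 2/(1+√(1−ρ_J²)) = 2/(1+0.01717); ω* = 2/1.01717 = 1.9662.
ρ(B_{ω*}) = ω*−1 = 0.9662

ω* = 1.9662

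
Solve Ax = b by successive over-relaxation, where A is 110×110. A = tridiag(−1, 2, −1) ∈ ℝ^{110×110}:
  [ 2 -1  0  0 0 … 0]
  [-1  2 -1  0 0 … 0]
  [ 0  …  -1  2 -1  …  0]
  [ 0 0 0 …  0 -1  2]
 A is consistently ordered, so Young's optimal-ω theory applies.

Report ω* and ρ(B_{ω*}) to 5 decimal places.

ω* = 1.94496, ρ_SOR = 0.94496

B_J for the 110×110 system has eigenvalues cos(kπ/111); ρ_J = cos(π/111) = 0.99960.
√(1−ρ_J²) = |sin(π/111)| = 0.028299
ω* = 2/(1 + 0.028299) = 2/1.028299 = 1.94496.
ρ_SOR = ω* − 1 = 1.94496 − 1 = 0.94496.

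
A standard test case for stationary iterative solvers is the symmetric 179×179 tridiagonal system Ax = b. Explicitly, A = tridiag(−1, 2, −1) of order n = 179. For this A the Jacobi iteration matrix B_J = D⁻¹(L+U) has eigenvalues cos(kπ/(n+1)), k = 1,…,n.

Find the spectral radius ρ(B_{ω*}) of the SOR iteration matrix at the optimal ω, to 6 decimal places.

ρ_SOR = 0.965694

½·tridiag(1,0,1) at n=179: λ_k = cos(kπ/180); max |λ| at k=1 ⇒ ρ_J = cos(π/180) ≈ 0.999848.
√(1−ρ_J²) = |sin(π/180)| = 0.0174524
[ω*] 2 ÷ (1 + 0.0174524) = 2 ÷ 1.0174524 = 1.965694.
At ω = 1.965694 every |λ(B_ω)| = ω−1, so ρ_SOR = 0.965694.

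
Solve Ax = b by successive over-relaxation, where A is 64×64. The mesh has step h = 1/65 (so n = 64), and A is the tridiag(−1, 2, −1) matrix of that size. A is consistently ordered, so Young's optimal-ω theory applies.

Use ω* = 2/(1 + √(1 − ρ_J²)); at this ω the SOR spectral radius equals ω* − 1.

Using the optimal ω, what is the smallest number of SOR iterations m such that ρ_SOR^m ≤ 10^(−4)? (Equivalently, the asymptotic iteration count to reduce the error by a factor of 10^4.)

m = 96

B_J for the 64×64 system has eigenvalues cos(kπ/65); ρ_J = cos(π/65) = 0.9988322.
1 − cos²(π/65) = sin²(π/65) ⇒ √(1−ρ_J²) = sin(π/65) = 0.0483134.
ω* = 2/(1+0.0483134) = 1.9078264
ρ_SOR = ω* − 1 = 1.9078264 − 1 = 0.9078264.
4·ln10 = 9.21034; −ln(0.9078264) = 0.0967021; m = ⌈9.21034/0.0967021⌉ = ⌈95.244⌉ = 96.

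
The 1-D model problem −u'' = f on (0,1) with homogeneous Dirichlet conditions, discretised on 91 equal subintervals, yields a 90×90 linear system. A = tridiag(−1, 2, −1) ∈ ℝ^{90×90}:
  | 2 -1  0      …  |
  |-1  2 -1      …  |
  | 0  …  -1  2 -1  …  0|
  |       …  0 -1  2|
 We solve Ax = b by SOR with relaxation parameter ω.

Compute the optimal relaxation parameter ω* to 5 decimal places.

ρ_J = max_k |cos(kπ/91)| = cos(π/91) = 0.99940
root = sin(π/91) = 0.034516  (since 1−cos² = sin²).
So ω* = 2/1.034516 = 1.93327 (Young).
and ρ(B_{ω*}) = 1.93327 − 1 = 0.93327.

ω* = 1.93327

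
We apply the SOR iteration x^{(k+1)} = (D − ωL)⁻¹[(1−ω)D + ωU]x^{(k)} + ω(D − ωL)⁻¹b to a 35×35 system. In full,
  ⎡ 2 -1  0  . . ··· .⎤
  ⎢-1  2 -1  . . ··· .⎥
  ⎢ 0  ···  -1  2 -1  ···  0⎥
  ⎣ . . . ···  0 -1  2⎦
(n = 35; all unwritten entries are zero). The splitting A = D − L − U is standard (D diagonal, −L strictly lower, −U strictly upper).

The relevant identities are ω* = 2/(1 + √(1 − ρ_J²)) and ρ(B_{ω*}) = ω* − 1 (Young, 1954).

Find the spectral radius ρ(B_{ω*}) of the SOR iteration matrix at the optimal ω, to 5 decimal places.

½·tridiag(1,0,1) at n=35: λ_k = cos(kπ/36); max |λ| at k=1 ⇒ ρ_J = cos(π/36) ≈ 0.99619.
root = sin(π/36) = 0.087156  (since 1−cos² = sin²).
ω* = 2 / (1 + 0.087156) = 2 / 1.087156 ≈ 1.83966.
ρ(B_{ω*}) = ω*−1 = 0.83966

ρ_SOR = 0.83966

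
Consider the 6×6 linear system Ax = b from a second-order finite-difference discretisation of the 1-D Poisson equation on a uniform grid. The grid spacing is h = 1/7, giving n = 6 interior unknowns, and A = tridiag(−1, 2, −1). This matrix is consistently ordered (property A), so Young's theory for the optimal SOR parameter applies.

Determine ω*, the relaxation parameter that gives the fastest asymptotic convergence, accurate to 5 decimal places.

n=6: λ(B_J) = 1 − λ(A)/2 = cos(kπ/7); k=1 gives ρ_J = 0.90097.
√(1 − cos²(π/7)) = sin(π/7) ≈ 0.433884.
So ω* = 2/1.433884 = 1.39481 (Young).
At ω = 1.39481 every |λ(B_ω)| = ω−1, so ρ_SOR = 0.39481.

ω* = 1.39481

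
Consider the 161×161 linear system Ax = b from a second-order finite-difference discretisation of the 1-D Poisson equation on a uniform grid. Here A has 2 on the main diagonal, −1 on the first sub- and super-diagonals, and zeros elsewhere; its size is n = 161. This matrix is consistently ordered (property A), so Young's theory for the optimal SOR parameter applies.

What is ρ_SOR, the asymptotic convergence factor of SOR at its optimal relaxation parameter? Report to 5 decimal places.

spectrum of D⁻¹(L+U) = {cos(kπ/162) : 1≤k≤161}; ρ_J = cos(π/162) = 0.99981.
√(1−ρ_J²) = |sin(π/162)| = 0.019391
ω* = 2 / (1 + 0.019391) = 2 / 1.019391 ≈ 1.96196.
and ρ(B_{ω*}) = 1.96196 − 1 = 0.96196.

ρ_SOR = 0.96196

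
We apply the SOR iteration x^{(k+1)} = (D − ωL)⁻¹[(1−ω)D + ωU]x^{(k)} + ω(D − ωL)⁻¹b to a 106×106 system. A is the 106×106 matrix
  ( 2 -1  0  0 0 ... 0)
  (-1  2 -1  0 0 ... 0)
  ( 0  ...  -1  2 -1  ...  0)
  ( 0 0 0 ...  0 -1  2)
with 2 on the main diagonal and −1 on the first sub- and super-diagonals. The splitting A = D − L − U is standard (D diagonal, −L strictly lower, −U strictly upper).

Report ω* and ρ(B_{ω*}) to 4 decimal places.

spectrum of D⁻¹(L+U) = {cos(kπ/107) : 1≤k≤106}; ρ_J = cos(π/107) = 0.9996.
√(1 − cos²(π/107)) = sin(π/107) ≈ 0.02936.
Young: ω* = 2/(1+√(1−ρ_J²)) = 2/(1+0.02936) = 2/1.02936 = 1.9430.
ρ_SOR = ω* − 1 ≈ 0.9430.

ω* = 1.9430, ρ_SOR = 0.9430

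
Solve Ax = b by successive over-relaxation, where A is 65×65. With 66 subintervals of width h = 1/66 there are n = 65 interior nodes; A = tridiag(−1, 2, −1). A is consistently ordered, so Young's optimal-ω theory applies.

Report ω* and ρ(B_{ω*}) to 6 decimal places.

ρ_J = max_k |cos(kπ/66)| = cos(π/66) = 0.998867
√(1 − cos²(π/66)) = sin(π/66) ≈ 0.0475819.
Then 2/(1+√(1−ρ_J²)) = 2/(1+0.0475819); ω* = 2/1.0475819 = 1.909159.
Hence ρ(B_{ω*}) = 1.909159 − 1 = 0.909159.

ω* = 1.909159, ρ_SOR = 0.909159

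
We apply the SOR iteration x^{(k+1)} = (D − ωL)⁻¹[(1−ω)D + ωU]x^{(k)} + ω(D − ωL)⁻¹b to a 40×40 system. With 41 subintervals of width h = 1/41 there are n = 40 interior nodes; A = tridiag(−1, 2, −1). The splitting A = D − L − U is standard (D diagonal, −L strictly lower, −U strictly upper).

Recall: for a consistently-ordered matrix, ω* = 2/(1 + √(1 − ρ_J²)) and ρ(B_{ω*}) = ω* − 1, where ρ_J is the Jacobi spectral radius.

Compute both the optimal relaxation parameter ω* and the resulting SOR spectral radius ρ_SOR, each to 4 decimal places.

ω* = 1.8578, ρ_SOR = 0.8578

B_J for the 40×40 system has eigenvalues cos(kπ/41); ρ_J = cos(π/41) = 0.9971.
1 − cos²(π/41) = sin²(π/41) ⇒ √(1−ρ_J²) = sin(π/41) = 0.07655.
Then 2/(1+√(1−ρ_J²)) = 2/(1+0.07655); ω* = 2/1.07655 = 1.8578.
ρ_SOR = ω* − 1 = 1.8578 − 1 = 0.8578.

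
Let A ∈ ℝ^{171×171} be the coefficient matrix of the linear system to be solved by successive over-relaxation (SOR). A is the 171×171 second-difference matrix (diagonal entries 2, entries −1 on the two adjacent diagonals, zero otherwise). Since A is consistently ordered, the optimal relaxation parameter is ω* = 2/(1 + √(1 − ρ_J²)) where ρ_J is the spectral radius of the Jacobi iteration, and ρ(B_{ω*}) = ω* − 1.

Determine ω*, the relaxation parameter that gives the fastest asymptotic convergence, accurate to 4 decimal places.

n=171: λ(B_J) = 1 − λ(A)/2 = cos(kπ/172); k=1 gives ρ_J = 0.9998.
√(1−ρ_J²) simplifies to sin(π/172) = 0.01826.
ω* = 2 / (1 + 0.01826) = 2 / 1.01826 ≈ 1.9641.
Hence ρ(B_{ω*}) = 1.9641 − 1 = 0.9641.

ω* = 1.9641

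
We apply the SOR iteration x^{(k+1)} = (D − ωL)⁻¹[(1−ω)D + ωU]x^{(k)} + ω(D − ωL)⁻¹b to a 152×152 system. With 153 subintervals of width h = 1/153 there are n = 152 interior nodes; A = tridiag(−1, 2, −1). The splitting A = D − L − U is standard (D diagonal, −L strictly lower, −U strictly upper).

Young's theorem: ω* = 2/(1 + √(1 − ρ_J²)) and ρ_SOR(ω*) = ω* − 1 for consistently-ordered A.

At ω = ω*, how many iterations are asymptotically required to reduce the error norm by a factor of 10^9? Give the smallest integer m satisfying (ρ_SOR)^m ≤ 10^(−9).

n=152: λ(B_J) = 1 − λ(A)/2 = cos(kπ/153); k=1 gives ρ_J = 0.9997892.
√(1−ρ_J²) simplifies to sin(π/153) = 0.0205318.
Then 2/(1+√(1−ρ_J²)) = 2/(1+0.0205318); ω* = 2/1.0205318 = 1.9597625.
and ρ(B_{ω*}) = 1.9597625 − 1 = 0.9597625.
9·ln10 = 20.7233; −ln(0.9597625) = 0.0410694; m = ⌈20.7233/0.0410694⌉ = ⌈504.592⌉ = 505.

m = 505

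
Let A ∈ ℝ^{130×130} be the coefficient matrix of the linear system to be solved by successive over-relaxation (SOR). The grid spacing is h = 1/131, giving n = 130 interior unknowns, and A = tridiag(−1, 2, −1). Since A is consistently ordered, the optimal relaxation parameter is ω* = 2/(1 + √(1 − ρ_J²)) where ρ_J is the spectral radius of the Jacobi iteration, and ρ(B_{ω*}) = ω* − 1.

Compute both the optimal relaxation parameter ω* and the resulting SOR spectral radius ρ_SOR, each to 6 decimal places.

ω* = 1.953164, ρ_SOR = 0.953164

½·tridiag(1,0,1) at n=130: λ_k = cos(kπ/131); max |λ| at k=1 ⇒ ρ_J = cos(π/131) ≈ 0.999712.
√(1 − cos²(π/131)) = sin(π/131) ≈ 0.0239793.
ω* = 2/(1+0.0239793) = 1.953164
ρ(B_{ω*}) = ω*−1 = 0.953164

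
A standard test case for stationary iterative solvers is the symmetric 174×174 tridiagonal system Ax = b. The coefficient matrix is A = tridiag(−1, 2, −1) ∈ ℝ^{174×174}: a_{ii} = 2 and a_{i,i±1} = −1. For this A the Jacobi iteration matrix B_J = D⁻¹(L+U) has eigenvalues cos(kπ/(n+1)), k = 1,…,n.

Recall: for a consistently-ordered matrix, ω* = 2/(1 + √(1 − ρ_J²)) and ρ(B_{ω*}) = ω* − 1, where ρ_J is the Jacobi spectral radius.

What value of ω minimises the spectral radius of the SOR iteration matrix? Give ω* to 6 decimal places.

ω* = 1.964731

½·tridiag(1,0,1) at n=174: λ_k = cos(kπ/175); max |λ| at k=1 ⇒ ρ_J = cos(π/175) ≈ 0.999839.
√(1 − cos²(π/175)) = sin(π/175) ≈ 0.0179510.
So ω* = 2/1.0179510 = 1.964731 (Young).
and ρ(B_{ω*}) = 1.964731 − 1 = 0.964731.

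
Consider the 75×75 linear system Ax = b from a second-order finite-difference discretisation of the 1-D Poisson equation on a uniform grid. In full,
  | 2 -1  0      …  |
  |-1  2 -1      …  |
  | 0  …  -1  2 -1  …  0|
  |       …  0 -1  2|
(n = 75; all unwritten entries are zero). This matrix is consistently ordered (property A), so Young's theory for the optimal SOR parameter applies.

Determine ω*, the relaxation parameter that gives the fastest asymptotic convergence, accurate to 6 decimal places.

ρ_J = max_k |cos(kπ/76)| = cos(π/76) = 0.999146
√(1−ρ_J²) = |sin(π/76)| = 0.0413250
Then 2/(1+√(1−ρ_J²)) = 2/(1+0.0413250); ω* = 2/1.0413250 = 1.920630.
ρ_SOR = ω* − 1 = 1.920630 − 1 = 0.920630.

ω* = 1.920630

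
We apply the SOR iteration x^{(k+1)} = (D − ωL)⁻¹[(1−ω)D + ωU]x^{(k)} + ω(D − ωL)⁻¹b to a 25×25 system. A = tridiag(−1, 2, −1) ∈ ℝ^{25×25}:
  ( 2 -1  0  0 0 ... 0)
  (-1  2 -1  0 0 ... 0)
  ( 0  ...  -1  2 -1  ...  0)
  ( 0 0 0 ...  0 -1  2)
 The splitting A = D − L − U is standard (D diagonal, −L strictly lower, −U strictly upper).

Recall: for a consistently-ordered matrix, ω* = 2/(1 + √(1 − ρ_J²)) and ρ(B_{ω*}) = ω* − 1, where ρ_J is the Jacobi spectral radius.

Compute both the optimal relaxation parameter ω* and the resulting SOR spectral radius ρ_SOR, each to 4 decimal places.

ω* = 1.7849, ρ_SOR = 0.7849

[ρ_J] n=25: ρ(B_J) = cos(π/(n+1)) = cos(π/26) = 0.9927.
√(1 − cos²(π/26)) = sin(π/26) ≈ 0.12054.
ω* = 2/(1 + 0.12054) = 2/1.12054 = 1.7849.
Hence ρ(B_{ω*}) = 1.7849 − 1 = 0.7849.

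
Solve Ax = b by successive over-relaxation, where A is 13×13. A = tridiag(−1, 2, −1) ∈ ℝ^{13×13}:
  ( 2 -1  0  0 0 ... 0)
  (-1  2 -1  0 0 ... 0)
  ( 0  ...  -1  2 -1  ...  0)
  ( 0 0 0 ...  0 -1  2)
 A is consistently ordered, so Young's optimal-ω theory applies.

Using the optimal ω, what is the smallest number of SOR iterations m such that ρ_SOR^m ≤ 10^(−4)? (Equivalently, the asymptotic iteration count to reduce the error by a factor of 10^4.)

ρ_J = max_k |cos(kπ/14)| = cos(π/14) = 0.9749279
1 − cos²(π/14) = sin²(π/14) ⇒ √(1−ρ_J²) = sin(π/14) = 0.2225209.
So ω* = 2/1.2225209 = 1.6359639 (Young).
ρ_SOR = ω* − 1 = 1.6359639 − 1 = 0.6359639.
4·ln10 = 9.21034; −ln(0.6359639) = 0.452613; m = ⌈9.21034/0.452613⌉ = ⌈20.349⌉ = 21.

m = 21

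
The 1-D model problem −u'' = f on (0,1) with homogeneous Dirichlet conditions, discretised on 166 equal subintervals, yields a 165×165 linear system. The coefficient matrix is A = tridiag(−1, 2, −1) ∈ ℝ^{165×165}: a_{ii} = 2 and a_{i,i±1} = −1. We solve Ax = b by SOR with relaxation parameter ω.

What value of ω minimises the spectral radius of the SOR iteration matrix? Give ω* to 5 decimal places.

n=165: λ(B_J) = 1 − λ(A)/2 = cos(kπ/166); k=1 gives ρ_J = 0.99982.
√(1−ρ_J²) simplifies to sin(π/166) = 0.018924.
Then 2/(1+√(1−ρ_J²)) = 2/(1+0.018924); ω* = 2/1.018924 = 1.96285.
At ω = 1.96285 every |λ(B_ω)| = ω−1, so ρ_SOR = 0.96285.

ω* = 1.96285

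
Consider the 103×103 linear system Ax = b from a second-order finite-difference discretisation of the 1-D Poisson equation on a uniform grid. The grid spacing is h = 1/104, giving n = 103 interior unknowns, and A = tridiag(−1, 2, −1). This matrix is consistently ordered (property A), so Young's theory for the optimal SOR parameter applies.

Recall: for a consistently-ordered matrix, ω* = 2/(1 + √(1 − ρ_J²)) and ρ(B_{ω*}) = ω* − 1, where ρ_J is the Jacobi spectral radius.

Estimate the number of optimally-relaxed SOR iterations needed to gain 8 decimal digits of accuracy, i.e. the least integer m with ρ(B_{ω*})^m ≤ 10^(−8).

m = 305

With n=103, ρ(Jacobi) = cos(π/104) = 0.9995438.
√(1−ρ_J²) = |sin(π/104)| = 0.0302030
ω* = 2/(1+0.0302030) = 1.9413650
ρ_SOR = ω* − 1 ≈ 0.9413650.
(0.9413650)^m ≤ 10^{−8}  ⇒  m·ln(0.9413650) ≤ −8·ln10  ⇒  m ≥ 304.856  ⇒  m = 305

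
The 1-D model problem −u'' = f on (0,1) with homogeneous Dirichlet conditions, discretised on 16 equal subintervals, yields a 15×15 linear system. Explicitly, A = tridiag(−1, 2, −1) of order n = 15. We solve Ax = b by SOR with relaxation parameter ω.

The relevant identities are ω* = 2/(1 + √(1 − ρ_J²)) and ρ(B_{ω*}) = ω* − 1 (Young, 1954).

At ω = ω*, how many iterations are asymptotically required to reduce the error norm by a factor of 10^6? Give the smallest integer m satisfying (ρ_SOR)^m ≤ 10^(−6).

m = 35

B_J for the 15×15 system has eigenvalues cos(kπ/16); ρ_J = cos(π/16) = 0.9807853.
√(1−ρ_J²) = |sin(π/16)| = 0.1950903
ω* = 2/(1 + 0.1950903) = 2/1.1950903 = 1.6735137.
ρ_SOR = ω* − 1 ≈ 0.6735137.
For 6 digits: m = 6·ln10 / (−ln 0.6735137) = 13.8155/0.395247 = 34.954; round up → m = 35.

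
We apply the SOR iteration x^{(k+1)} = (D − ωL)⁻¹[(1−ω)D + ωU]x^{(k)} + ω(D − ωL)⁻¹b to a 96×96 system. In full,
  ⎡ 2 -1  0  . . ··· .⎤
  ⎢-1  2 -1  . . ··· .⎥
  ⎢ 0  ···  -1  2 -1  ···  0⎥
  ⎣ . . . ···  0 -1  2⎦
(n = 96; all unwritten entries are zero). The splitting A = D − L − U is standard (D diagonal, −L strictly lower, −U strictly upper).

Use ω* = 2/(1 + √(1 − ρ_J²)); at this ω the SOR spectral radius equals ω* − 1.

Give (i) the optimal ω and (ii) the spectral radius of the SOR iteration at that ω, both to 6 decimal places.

With n=96, ρ(Jacobi) = cos(π/97) = 0.999476.
root = sin(π/97) = 0.0323819  (since 1−cos² = sin²).
Young: ω* = 2/(1+√(1−ρ_J²)) = 2/(1+0.0323819) = 2/1.0323819 = 1.937268.
ρ_SOR = ω* − 1 ≈ 0.937268.

ω* = 1.937268, ρ_SOR = 0.937268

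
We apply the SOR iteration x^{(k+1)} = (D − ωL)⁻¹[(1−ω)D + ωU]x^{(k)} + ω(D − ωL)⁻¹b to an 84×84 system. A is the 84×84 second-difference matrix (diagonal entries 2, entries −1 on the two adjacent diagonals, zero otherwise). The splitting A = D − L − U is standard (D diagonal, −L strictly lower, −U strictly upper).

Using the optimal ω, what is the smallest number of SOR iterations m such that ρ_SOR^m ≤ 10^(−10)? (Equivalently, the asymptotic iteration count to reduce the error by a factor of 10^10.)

n=84: λ(B_J) = 1 − λ(A)/2 = cos(kπ/85); k=1 gives ρ_J = 0.9993171.
√(1 − cos²(π/85)) = sin(π/85) ≈ 0.0369515.
So ω* = 2/1.0369515 = 1.9287305 (Young).
ρ_SOR = ω* − 1 ≈ 0.9287305.
Need (0.9287305)^m ≤ 10^(−10): m ≥ 10·ln10/|ln 0.9287305| = 23.0259/0.0739367 = 311.427 ⇒ m = 312.

m = 312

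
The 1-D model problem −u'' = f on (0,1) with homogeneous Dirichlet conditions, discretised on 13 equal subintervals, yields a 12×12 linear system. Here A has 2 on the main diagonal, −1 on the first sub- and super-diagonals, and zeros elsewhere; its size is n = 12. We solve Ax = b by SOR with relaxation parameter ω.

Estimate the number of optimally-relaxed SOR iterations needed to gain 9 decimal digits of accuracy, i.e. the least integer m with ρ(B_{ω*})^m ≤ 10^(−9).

m = 43

spectrum of D⁻¹(L+U) = {cos(kπ/13) : 1≤k≤12}; ρ_J = cos(π/13) = 0.9709418.
√(1 − cos²(π/13)) = sin(π/13) ≈ 0.2393157.
Then 2/(1+√(1−ρ_J²)) = 2/(1+0.2393157); ω* = 2/1.2393157 = 1.6137938.
and ρ(B_{ω*}) = 1.6137938 − 1 = 0.6137938.
(0.6137938)^m ≤ 10^{−9}  ⇒  m·ln(0.6137938) ≤ −9·ln10  ⇒  m ≥ 42.457  ⇒  m = 43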